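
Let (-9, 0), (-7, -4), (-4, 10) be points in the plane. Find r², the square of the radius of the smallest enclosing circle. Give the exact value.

Call the three points A, B, C in the order given.
Side lengths²: AB² = 20, AC² = 125, BC² = 205.
Since BC² = 205 ≥ 125 + 20 = 145, the angle opposite BC is not acute, so the smallest enclosing circle has BC as diameter.
Centre = midpoint of BC = (-5.5, 3), r² = 205/4 = 51.25.

51.25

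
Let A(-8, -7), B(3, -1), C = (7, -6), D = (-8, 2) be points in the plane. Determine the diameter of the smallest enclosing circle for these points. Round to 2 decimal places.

A smallest enclosing disk is always determined by at most three of the input points on its boundary.
The minimum enclosing circle is determined by three boundary points: A, C, D.
Their circumcentre is (-23/30, -2.5) with r² = 32657/450.
The farthest remaining point B is at distance² 7397/450 ≤ 32657/450.
Diameter = 2r = 2√(32657/450) ≈ 17.04.

17.04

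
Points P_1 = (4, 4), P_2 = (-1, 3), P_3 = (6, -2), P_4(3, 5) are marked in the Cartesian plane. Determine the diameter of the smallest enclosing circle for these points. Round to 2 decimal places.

A smallest enclosing disk is always determined by at most three of the input points on its boundary.
The minimum enclosing circle is determined by three boundary points: P_2, P_3, P_4.
Their circumcentre is (45/17, 12/17) with r² = 5365/289.
The farthest remaining point P_1 is at distance² 3665/289 ≤ 5365/289.
Diameter = 2r = 2√(5365/289) ≈ 8.62.

8.62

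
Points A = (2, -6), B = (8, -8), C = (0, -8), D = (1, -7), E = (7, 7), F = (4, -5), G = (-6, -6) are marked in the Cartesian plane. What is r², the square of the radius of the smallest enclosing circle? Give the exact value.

88.28125

A smallest enclosing disk is always determined by at most three of the input points on its boundary.
The minimum enclosing circle is determined by three boundary points: B, E, G.
Their circumcentre is (1.875, -0.875) with r² = 88.28125.
The farthest remaining point C is at distance² 54.28125 ≤ 88.28125.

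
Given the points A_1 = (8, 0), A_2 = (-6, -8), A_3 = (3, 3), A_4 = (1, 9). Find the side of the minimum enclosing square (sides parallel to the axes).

The bounding box has width 14 and height 17.
An axis-aligned square enclosing the set must have side ≥ max(width, height).
So the minimum side is max(14, 17) = 17.

17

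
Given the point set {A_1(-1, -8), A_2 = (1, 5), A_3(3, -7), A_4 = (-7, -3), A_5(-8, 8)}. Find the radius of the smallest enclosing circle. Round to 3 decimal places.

By Welzl's lemma the MEC is supported by two points (diametrically opposite) or three points (on a circumcircle).
The farthest pair is A_3–A_5 with squared distance 346. The circle on this segment as diameter has centre (-2.5, 0.5) and r² = 346/4 = 86.5.
Check A_1: distance² to centre = 74.5 ≤ 86.5, so it lies inside.
All remaining points lie in this disk, and no smaller disk contains both endpoints, so this is the minimum enclosing circle.
r = √(86.5) ≈ 9.301.

9.301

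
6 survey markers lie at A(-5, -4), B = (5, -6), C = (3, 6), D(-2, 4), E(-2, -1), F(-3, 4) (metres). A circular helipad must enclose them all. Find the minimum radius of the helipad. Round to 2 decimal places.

The minimum enclosing circle of a finite set is fixed by two of the points (as a diameter) or three (as a circumcircle).
The minimum enclosing circle is determined by three boundary points: A, B, C.
Their circumcentre is (26/29, -15/29) with r² = 39442/841.
The farthest remaining point F is at distance² 29930/841 ≤ 39442/841.
r = √(39442/841) ≈ 6.85.

6.85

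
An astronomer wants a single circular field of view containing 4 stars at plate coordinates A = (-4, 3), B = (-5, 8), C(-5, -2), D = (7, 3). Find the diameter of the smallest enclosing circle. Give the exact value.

169/12

The minimum enclosing circle of a finite set is fixed by two of the points (as a diameter) or three (as a circumcircle).
The minimum enclosing circle is determined by three boundary points: B, C, D.
Their circumcentre is (-1/24, 3) with r² = 28561/576.
The farthest remaining point A is at distance² 9025/576 ≤ 28561/576.
Diameter = 2r = 2√(28561/576) = 169/12.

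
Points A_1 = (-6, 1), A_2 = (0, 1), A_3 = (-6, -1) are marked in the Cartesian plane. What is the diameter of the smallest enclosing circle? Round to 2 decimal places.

Side lengths²: A_1A_2² = 36, A_1A_3² = 4, A_2A_3² = 40.
Since A_2A_3² = 40 ≥ 36 + 4 = 40, the angle opposite A_2A_3 is not acute, so the smallest enclosing circle has A_2A_3 as diameter.
Centre = midpoint of A_2A_3 = (-3, 0), r² = 40/4 = 10.
Diameter = 2r = 2√10 ≈ 6.32.

6.32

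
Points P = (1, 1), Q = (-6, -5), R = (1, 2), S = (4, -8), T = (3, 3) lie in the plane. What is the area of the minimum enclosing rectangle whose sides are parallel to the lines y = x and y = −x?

110.5

In coordinates u = x + y, v = x − y the rectangle is axis-aligned; the map (x,y)→(u,v) scales areas by 2.
u-values: 2, -11, 3, -4, 6; range = 6 − (-11) = 17.
v-values: 0, -1, -1, 12, 0; range = 12 − (-1) = 13.
Area = (17 × 13) / 2 = 110.5.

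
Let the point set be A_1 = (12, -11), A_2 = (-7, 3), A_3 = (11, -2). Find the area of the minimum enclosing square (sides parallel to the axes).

361

The bounding box has width 19 and height 14.
An axis-aligned square enclosing the set must have side ≥ max(width, height).
So the minimum side is max(19, 14) = 19.
Area = 19² = 361.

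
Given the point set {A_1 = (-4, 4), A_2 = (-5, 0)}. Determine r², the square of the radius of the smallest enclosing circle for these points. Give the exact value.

The smallest circle enclosing two points has them as diameter endpoints.
Centre = midpoint = (-4.5, 2); r² = |A_1A_2|²/4 = 17/4 = 4.25.

4.25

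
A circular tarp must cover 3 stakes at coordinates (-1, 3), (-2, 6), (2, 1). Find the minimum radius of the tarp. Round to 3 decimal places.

Call the three points A, B, C in the order given.
Side lengths²: AB² = 10, AC² = 13, BC² = 41.
Since BC² = 41 ≥ 13 + 10 = 23, the angle opposite BC is not acute, so the smallest enclosing circle has BC as diameter.
Centre = midpoint of BC = (0, 3.5), r² = 41/4 = 10.25.
r = √(10.25) ≈ 3.202.

3.202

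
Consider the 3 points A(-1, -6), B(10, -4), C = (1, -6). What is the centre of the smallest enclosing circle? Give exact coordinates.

Side lengths²: AB² = 125, AC² = 4, BC² = 85.
Since AB² = 125 ≥ 85 + 4 = 89, the angle opposite AB is not acute, so the smallest enclosing circle has AB as diameter.
Centre = midpoint of AB = (4.5, -5), r² = 125/4 = 31.25.
Centre = (4.5, -5).

(4.5, -5)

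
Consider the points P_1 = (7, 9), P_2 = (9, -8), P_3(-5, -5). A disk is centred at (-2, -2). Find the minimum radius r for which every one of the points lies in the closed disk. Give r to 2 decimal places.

The required radius is the distance from (-2, -2) to the farthest point.
Squared distances: 202, 157, 18.
Maximum is 202, attained at P_1.
r = √202 ≈ 14.21.

14.21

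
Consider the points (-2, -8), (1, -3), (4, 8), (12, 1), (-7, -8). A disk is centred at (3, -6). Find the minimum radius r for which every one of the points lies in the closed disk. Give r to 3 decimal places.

14.036

The required radius is the distance from (3, -6) to the farthest point.
Squared distances: 29, 13, 197, 130, 104.
Maximum is 197, attained at (4, 8).
r = √197 ≈ 14.036.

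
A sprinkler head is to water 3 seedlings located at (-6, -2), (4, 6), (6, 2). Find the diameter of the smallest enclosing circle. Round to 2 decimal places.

Call the three points A, B, C in the order given.
Side lengths²: AB² = 164, AC² = 160, BC² = 20.
Since AB² = 164 < 160 + 20 = 180, the triangle is acute, so the smallest enclosing circle is the circumcircle.
Circumcentre = (-3/7, 9/7), r² = 2050/49.
Diameter = 2r = 2√(2050/49) ≈ 12.94.

12.94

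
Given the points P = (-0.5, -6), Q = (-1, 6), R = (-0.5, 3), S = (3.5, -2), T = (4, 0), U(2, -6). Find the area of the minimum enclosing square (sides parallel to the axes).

144

The bounding box has width 5 and height 12.
An axis-aligned square enclosing the set must have side ≥ max(width, height).
So the minimum side is max(5, 12) = 12.
Area = 12² = 144.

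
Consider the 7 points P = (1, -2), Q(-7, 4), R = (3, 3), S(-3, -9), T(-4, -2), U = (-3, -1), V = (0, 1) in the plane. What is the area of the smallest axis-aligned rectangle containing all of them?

x ranges over [-7, 3], width 10.
y ranges over [-9, 4], height 13.
Area = 10 × 13 = 130.

130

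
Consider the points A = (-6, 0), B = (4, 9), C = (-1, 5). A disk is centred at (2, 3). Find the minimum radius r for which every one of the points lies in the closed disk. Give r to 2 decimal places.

8.54

The required radius is the distance from (2, 3) to the farthest point.
Squared distances: 73, 40, 13.
Maximum is 73, attained at A.
r = √73 ≈ 8.54.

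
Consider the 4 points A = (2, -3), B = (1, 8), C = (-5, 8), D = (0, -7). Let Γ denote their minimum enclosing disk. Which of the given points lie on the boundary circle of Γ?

B, C, D

The minimum enclosing circle of a finite set is fixed by two of the points (as a diameter) or three (as a circumcircle).
The minimum enclosing circle is determined by three boundary points: B, C, D.
Their circumcentre is (-2, 2/3) with r² = 565/9.
The farthest remaining point A is at distance² 265/9 ≤ 565/9.
The points at distance exactly r from the centre are B, C, D — 3 points.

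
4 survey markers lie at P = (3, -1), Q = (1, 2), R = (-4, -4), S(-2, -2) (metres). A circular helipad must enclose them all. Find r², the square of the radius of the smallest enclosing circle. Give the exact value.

22997/1458

The minimum enclosing circle of a finite set is fixed by two of the points (as a diameter) or three (as a circumcircle).
The minimum enclosing circle is determined by three boundary points: P, Q, R.
Their circumcentre is (-17/18, -79/54) with r² = 22997/1458.
The farthest remaining point S is at distance² 2045/1458 ≤ 22997/1458.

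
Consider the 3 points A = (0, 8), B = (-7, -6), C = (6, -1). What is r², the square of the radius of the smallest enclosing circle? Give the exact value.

Side lengths²: AB² = 245, AC² = 117, BC² = 194.
Since AB² = 245 < 194 + 117 = 311, the triangle is acute, so the smallest enclosing circle is the circumcircle.
Circumcentre = (-27/14, 3/14), r² = 6305/98.

6305/98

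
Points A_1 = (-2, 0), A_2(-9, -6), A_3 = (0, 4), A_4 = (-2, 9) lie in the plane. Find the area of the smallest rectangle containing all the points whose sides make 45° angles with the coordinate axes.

In coordinates u = x + y, v = x − y the rectangle is axis-aligned; the map (x,y)→(u,v) scales areas by 2.
u-values: -2, -15, 4, 7; range = 7 − (-15) = 22.
v-values: -2, -3, -4, -11; range = -2 − (-11) = 9.
Area = (22 × 9) / 2 = 99.

99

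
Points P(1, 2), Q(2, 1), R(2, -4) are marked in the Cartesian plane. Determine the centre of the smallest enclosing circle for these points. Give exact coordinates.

(1.5, -1)

Side lengths²: PQ² = 2, PR² = 37, QR² = 25.
Since PR² = 37 ≥ 25 + 2 = 27, the angle opposite PR is not acute, so the smallest enclosing circle has PR as diameter.
Centre = midpoint of PR = (1.5, -1), r² = 37/4 = 9.25.
Centre = (1.5, -1).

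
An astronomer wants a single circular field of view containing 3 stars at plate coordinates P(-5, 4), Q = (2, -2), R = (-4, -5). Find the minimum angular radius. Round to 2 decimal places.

Side lengths²: PQ² = 85, PR² = 82, QR² = 45.
Since PQ² = 85 < 82 + 45 = 127, the triangle is acute, so the smallest enclosing circle is the circumcircle.
Circumcentre = (-99/38, -11/38), r² = 17425/722.
r = √(17425/722) ≈ 4.91.

4.91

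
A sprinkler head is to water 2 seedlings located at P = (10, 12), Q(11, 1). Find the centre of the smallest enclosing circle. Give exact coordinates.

The smallest circle enclosing two points has them as diameter endpoints.
Centre = midpoint = (10.5, 6.5); r² = |PQ|²/4 = 122/4 = 30.5.
Centre = (10.5, 6.5).

(10.5, 6.5)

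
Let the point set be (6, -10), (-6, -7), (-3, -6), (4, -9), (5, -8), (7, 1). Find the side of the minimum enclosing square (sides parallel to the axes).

The bounding box has width 13 and height 11.
An axis-aligned square enclosing the set must have side ≥ max(width, height).
So the minimum side is max(13, 11) = 13.

13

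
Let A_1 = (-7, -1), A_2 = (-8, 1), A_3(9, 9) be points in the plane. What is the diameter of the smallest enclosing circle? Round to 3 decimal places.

18.873

Side lengths²: A_1A_2² = 5, A_1A_3² = 356, A_2A_3² = 353.
Since A_1A_3² = 356 < 353 + 5 = 358, the triangle is acute, so the smallest enclosing circle is the circumcircle.
Circumcentre = (37/42, 88/21), r² = 157085/1764.
Diameter = 2r = 2√(157085/1764) ≈ 18.873.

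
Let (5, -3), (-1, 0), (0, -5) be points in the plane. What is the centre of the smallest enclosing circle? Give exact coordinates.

(31/18, -37/18)

Call the three points A, B, C in the order given.
Side lengths²: AB² = 45, AC² = 29, BC² = 26.
Since AB² = 45 < 29 + 26 = 55, the triangle is acute, so the smallest enclosing circle is the circumcircle.
Circumcentre = (31/18, -37/18), r² = 1885/162.
Centre = (31/18, -37/18).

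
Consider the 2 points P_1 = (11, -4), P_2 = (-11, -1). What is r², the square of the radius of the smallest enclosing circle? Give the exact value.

The smallest circle enclosing two points has them as diameter endpoints.
Centre = midpoint = (0, -2.5); r² = |P_1P_2|²/4 = 493/4 = 123.25.

123.25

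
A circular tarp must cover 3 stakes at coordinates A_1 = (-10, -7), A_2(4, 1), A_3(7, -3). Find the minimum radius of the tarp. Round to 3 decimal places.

8.732

Side lengths²: A_1A_2² = 260, A_1A_3² = 305, A_2A_3² = 25.
Since A_1A_3² = 305 ≥ 260 + 25 = 285, the angle opposite A_1A_3 is not acute, so the smallest enclosing circle has A_1A_3 as diameter.
Centre = midpoint of A_1A_3 = (-1.5, -5), r² = 305/4 = 76.25.
r = √(76.25) ≈ 8.732.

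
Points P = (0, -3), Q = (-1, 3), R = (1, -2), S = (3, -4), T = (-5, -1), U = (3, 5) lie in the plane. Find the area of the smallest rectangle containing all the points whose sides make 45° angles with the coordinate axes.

In coordinates u = x + y, v = x − y the rectangle is axis-aligned; the map (x,y)→(u,v) scales areas by 2.
u-values: -3, 2, -1, -1, -6, 8; range = 8 − (-6) = 14.
v-values: 3, -4, 3, 7, -4, -2; range = 7 − (-4) = 11.
Area = (14 × 11) / 2 = 77.

77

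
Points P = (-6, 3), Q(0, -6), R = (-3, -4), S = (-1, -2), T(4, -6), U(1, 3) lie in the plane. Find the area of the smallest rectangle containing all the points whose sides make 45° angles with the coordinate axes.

In coordinates u = x + y, v = x − y the rectangle is axis-aligned; the map (x,y)→(u,v) scales areas by 2.
u-values: -3, -6, -7, -3, -2, 4; range = 4 − (-7) = 11.
v-values: -9, 6, 1, 1, 10, -2; range = 10 − (-9) = 19.
Area = (11 × 19) / 2 = 104.5.

104.5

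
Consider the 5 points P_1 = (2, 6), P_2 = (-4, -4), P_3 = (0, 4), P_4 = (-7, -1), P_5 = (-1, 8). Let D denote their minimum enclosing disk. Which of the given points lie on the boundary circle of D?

A smallest enclosing disk is always determined by at most three of the input points on its boundary.
The farthest pair is P_2–P_5 with squared distance 153. The circle on this segment as diameter has centre (-2.5, 2) and r² = 153/4 = 38.25.
Check P_1: distance² to centre = 36.25 ≤ 38.25, so it lies inside.
All remaining points lie in this disk, and no smaller disk contains both endpoints, so this is the minimum enclosing circle.
The points at distance exactly r from the centre are P_2, P_5 — 2 points.

P_2, P_5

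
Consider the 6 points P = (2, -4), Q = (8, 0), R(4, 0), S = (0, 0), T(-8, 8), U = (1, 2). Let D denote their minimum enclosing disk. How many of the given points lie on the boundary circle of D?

2

By Welzl's lemma the MEC is supported by two points (diametrically opposite) or three points (on a circumcircle).
The farthest pair is Q–T with squared distance 320. The circle on this segment as diameter has centre (0, 4) and r² = 320/4 = 80.
Check P: distance² to centre = 68 ≤ 80, so it lies inside.
All remaining points lie in this disk, and no smaller disk contains both endpoints, so this is the minimum enclosing circle.
The points at distance exactly r from the centre are Q, T — 2 points.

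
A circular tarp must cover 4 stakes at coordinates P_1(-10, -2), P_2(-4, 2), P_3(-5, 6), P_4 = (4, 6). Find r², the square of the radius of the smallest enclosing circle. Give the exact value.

65

The minimum enclosing circle of a finite set is fixed by two of the points (as a diameter) or three (as a circumcircle).
The farthest pair is P_1–P_4 with squared distance 260. The circle on this segment as diameter has centre (-3, 2) and r² = 260/4 = 65.
Check P_2: distance² to centre = 1 ≤ 65, so it lies inside.
All remaining points lie in this disk, and no smaller disk contains both endpoints, so this is the minimum enclosing circle.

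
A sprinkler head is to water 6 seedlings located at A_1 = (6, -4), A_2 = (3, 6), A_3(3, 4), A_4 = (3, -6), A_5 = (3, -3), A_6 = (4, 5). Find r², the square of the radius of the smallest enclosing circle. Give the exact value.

36

By Welzl's lemma the MEC is supported by two points (diametrically opposite) or three points (on a circumcircle).
The farthest pair is A_2–A_4 with squared distance 144. The circle on this segment as diameter has centre (3, 0) and r² = 144/4 = 36.
Check A_1: distance² to centre = 25 ≤ 36, so it lies inside.
All remaining points lie in this disk, and no smaller disk contains both endpoints, so this is the minimum enclosing circle.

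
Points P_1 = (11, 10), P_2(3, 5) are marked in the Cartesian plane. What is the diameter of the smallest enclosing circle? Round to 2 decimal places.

9.43

The smallest circle enclosing two points has them as diameter endpoints.
Centre = midpoint = (7, 7.5); r² = |P_1P_2|²/4 = 89/4 = 22.25.
Diameter = 2r = 2√(22.25) ≈ 9.43.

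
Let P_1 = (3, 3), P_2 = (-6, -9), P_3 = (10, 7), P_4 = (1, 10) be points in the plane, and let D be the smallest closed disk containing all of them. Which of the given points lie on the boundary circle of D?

P_2, P_3

A smallest enclosing disk is always determined by at most three of the input points on its boundary.
The farthest pair is P_2–P_3 with squared distance 512. The circle on this segment as diameter has centre (2, -1) and r² = 512/4 = 128.
Check P_1: distance² to centre = 17 ≤ 128, so it lies inside.
All remaining points lie in this disk, and no smaller disk contains both endpoints, so this is the minimum enclosing circle.
The points at distance exactly r from the centre are P_2, P_3 — 2 points.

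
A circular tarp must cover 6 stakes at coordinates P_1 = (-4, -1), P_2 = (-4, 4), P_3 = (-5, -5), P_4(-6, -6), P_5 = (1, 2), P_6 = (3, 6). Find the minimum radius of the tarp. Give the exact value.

The farthest pair is P_4–P_6 with squared distance 225. The circle on this segment as diameter has centre (-1.5, 0) and r² = 225/4 = 56.25.
Check P_1: distance² to centre = 7.25 ≤ 56.25, so it lies inside.
All remaining points lie in this disk, and no smaller disk contains both endpoints, so this is the minimum enclosing circle.
r = √(56.25) = 7.5.

7.5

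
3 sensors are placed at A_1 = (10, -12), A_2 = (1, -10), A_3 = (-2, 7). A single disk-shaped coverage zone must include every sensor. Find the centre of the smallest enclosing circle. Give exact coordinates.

(4, -2.5)

Side lengths²: A_1A_2² = 85, A_1A_3² = 505, A_2A_3² = 298.
Since A_1A_3² = 505 ≥ 298 + 85 = 383, the angle opposite A_1A_3 is not acute, so the smallest enclosing circle has A_1A_3 as diameter.
Centre = midpoint of A_1A_3 = (4, -2.5), r² = 505/4 = 126.25.
Centre = (4, -2.5).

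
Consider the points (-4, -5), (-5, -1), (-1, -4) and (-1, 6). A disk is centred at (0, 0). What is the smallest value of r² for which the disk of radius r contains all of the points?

The required radius is the distance from (0, 0) to the farthest point.
Squared distances: 41, 26, 17, 37.
Maximum is 41, attained at (-4, -5).

41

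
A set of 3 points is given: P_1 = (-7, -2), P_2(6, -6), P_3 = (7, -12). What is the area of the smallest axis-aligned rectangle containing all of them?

x ranges over [-7, 7], width 14.
y ranges over [-12, -2], height 10.
Area = 14 × 10 = 140.

140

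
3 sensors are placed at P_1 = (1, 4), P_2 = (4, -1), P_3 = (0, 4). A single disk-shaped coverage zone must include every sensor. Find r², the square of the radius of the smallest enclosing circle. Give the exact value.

10.25

Side lengths²: P_1P_2² = 34, P_1P_3² = 1, P_2P_3² = 41.
Since P_2P_3² = 41 ≥ 34 + 1 = 35, the angle opposite P_2P_3 is not acute, so the smallest enclosing circle has P_2P_3 as diameter.
Centre = midpoint of P_2P_3 = (2, 1.5), r² = 41/4 = 10.25.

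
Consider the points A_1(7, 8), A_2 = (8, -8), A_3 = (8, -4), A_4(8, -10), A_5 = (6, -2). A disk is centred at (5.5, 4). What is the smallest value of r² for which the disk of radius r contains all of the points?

The required radius is the distance from (5.5, 4) to the farthest point.
Squared distances: 18.25, 150.25, 70.25, 202.25, 36.25.
Maximum is 202.25, attained at A_4.

202.25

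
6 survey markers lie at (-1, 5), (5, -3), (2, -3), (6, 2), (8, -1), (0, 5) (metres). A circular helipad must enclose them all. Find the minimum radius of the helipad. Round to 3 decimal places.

5.408

The minimum enclosing circle of a finite set is fixed by two of the points (as a diameter) or three (as a circumcircle).
The farthest pair is (-1, 5)–(8, -1) with squared distance 117. The circle on this segment as diameter has centre (3.5, 2) and r² = 117/4 = 29.25.
Check (5, -3): distance² to centre = 27.25 ≤ 29.25, so it lies inside.
All remaining points lie in this disk, and no smaller disk contains both endpoints, so this is the minimum enclosing circle.
r = √(29.25) ≈ 5.408.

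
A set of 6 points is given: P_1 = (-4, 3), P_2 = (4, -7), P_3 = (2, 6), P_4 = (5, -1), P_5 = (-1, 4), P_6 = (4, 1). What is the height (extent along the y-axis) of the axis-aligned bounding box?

13

max y = 6, min y = -7, so height = 13.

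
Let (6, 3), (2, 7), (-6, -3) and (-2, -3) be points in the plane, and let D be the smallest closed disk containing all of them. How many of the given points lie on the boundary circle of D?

The minimum enclosing circle is determined by three boundary points: (6, 3), (2, 7), (-6, -3).
Their circumcentre is (-1/3, 2/3) with r² = 410/9.
The farthest remaining point (-2, -3) is at distance² 146/9 ≤ 410/9.
The points at distance exactly r from the centre are (6, 3), (2, 7), (-6, -3) — 3 points.

3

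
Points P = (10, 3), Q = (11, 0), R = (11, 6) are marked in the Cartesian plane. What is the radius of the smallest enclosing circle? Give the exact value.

Side lengths²: PQ² = 10, PR² = 10, QR² = 36.
Since QR² = 36 ≥ 10 + 10 = 20, the angle opposite QR is not acute, so the smallest enclosing circle has QR as diameter.
Centre = midpoint of QR = (11, 3), r² = 36/4 = 9.
r = √9 = 3.

3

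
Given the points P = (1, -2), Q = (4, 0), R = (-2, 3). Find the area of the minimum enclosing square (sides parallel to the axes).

36

The bounding box has width 6 and height 5.
An axis-aligned square enclosing the set must have side ≥ max(width, height).
So the minimum side is max(6, 5) = 6.
Area = 6² = 36.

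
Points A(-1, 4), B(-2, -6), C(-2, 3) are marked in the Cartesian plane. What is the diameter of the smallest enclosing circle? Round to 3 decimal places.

10.050

Side lengths²: AB² = 101, AC² = 2, BC² = 81.
Since AB² = 101 ≥ 81 + 2 = 83, the angle opposite AB is not acute, so the smallest enclosing circle has AB as diameter.
Centre = midpoint of AB = (-1.5, -1), r² = 101/4 = 25.25.
Diameter = 2r = 2√(25.25) ≈ 10.050.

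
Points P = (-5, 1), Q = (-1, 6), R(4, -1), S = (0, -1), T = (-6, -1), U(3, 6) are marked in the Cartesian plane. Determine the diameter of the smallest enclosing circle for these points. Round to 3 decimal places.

By Welzl's lemma the MEC is supported by two points (diametrically opposite) or three points (on a circumcircle).
The minimum enclosing circle is determined by three boundary points: R, T, U.
Their circumcentre is (-1, 13/7) with r² = 1625/49.
The farthest remaining point Q is at distance² 841/49 ≤ 1625/49.
Diameter = 2r = 2√(1625/49) ≈ 11.518.

11.518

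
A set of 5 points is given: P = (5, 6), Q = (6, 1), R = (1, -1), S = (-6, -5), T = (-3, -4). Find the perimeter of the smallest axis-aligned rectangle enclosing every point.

46

Width = max x − min x = 6 − (-6) = 12.
Height = max y − min y = 6 − (-5) = 11.
Perimeter = 2(12 + 11) = 46.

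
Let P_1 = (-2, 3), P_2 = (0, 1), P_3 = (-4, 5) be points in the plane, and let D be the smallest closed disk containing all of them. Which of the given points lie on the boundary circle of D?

P_2, P_3

Side lengths²: P_1P_2² = 8, P_1P_3² = 8, P_2P_3² = 32.
Since P_2P_3² = 32 ≥ 8 + 8 = 16, the angle opposite P_2P_3 is not acute, so the smallest enclosing circle has P_2P_3 as diameter.
Centre = midpoint of P_2P_3 = (-2, 3), r² = 32/4 = 8.
The points at distance exactly r from the centre are P_2, P_3 — 2 points.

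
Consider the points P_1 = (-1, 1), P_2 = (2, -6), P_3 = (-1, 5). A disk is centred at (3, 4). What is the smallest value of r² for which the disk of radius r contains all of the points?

101

The required radius is the distance from (3, 4) to the farthest point.
Squared distances: 25, 101, 17.
Maximum is 101, attained at P_2.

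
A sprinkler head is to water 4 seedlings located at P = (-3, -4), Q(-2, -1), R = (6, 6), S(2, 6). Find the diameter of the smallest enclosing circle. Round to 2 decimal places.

By Welzl's lemma the MEC is supported by two points (diametrically opposite) or three points (on a circumcircle).
The farthest pair is P–R with squared distance 181. The circle on this segment as diameter has centre (1.5, 1) and r² = 181/4 = 45.25.
Check Q: distance² to centre = 16.25 ≤ 45.25, so it lies inside.
All remaining points lie in this disk, and no smaller disk contains both endpoints, so this is the minimum enclosing circle.
Diameter = 2r = 2√(45.25) ≈ 13.45.

13.45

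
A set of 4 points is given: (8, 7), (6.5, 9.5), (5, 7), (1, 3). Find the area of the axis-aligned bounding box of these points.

45.5

x ranges over [1, 8], width 7.
y ranges over [3, 9.5], height 6.5.
Area = 7 × 6.5 = 45.5.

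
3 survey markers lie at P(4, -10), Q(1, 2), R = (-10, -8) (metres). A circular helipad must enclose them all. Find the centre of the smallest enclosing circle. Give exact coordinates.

(-133/54, -283/54)

Side lengths²: PQ² = 153, PR² = 200, QR² = 221.
Since QR² = 221 < 200 + 153 = 353, the triangle is acute, so the smallest enclosing circle is the circumcircle.
Circumcentre = (-133/54, -283/54), r² = 93925/1458.
Centre = (-133/54, -283/54).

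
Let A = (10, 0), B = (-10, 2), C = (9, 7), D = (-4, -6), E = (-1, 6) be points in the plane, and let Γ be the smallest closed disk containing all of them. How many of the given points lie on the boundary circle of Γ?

3

A smallest enclosing disk is always determined by at most three of the input points on its boundary.
The minimum enclosing circle is determined by three boundary points: A, B, C.
Their circumcentre is (8/69, 149/69) with r² = 487325/4761.
The farthest remaining point D is at distance² 397625/4761 ≤ 487325/4761.
The points at distance exactly r from the centre are A, B, C — 3 points.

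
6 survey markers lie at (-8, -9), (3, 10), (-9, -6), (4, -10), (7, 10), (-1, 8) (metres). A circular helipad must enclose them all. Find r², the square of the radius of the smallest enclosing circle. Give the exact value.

The minimum enclosing circle of a finite set is fixed by two of the points (as a diameter) or three (as a circumcircle).
The farthest pair is (-8, -9)–(7, 10) with squared distance 586. The circle on this segment as diameter has centre (-0.5, 0.5) and r² = 586/4 = 146.5.
Check (3, 10): distance² to centre = 102.5 ≤ 146.5, so it lies inside.
All remaining points lie in this disk, and no smaller disk contains both endpoints, so this is the minimum enclosing circle.

146.5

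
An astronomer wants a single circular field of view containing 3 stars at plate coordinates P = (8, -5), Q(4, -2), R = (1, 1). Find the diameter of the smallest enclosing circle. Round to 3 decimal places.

Side lengths²: PQ² = 25, PR² = 85, QR² = 18.
Since PR² = 85 ≥ 25 + 18 = 43, the angle opposite PR is not acute, so the smallest enclosing circle has PR as diameter.
Centre = midpoint of PR = (4.5, -2), r² = 85/4 = 21.25.
Diameter = 2r = 2√(21.25) ≈ 9.220.

9.220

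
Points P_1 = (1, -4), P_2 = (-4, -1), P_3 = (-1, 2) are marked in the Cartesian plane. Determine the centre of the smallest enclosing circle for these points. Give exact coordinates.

(-0.75, -1.25)

Side lengths²: P_1P_2² = 34, P_1P_3² = 40, P_2P_3² = 18.
Since P_1P_3² = 40 < 34 + 18 = 52, the triangle is acute, so the smallest enclosing circle is the circumcircle.
Circumcentre = (-0.75, -1.25), r² = 10.625.
Centre = (-0.75, -1.25).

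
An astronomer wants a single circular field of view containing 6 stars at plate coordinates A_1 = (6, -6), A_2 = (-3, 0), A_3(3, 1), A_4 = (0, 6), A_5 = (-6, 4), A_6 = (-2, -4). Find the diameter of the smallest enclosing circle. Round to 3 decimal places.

A smallest enclosing disk is always determined by at most three of the input points on its boundary.
The farthest pair is A_1–A_5 with squared distance 244. The circle on this segment as diameter has centre (0, -1) and r² = 244/4 = 61.
Check A_2: distance² to centre = 10 ≤ 61, so it lies inside.
All remaining points lie in this disk, and no smaller disk contains both endpoints, so this is the minimum enclosing circle.
Diameter = 2r = 2√61 ≈ 15.620.

15.620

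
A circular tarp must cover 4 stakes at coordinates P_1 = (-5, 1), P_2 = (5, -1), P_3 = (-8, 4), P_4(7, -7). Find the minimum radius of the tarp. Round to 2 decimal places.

9.30

The farthest pair is P_3–P_4 with squared distance 346. The circle on this segment as diameter has centre (-0.5, -1.5) and r² = 346/4 = 86.5.
Check P_1: distance² to centre = 26.5 ≤ 86.5, so it lies inside.
All remaining points lie in this disk, and no smaller disk contains both endpoints, so this is the minimum enclosing circle.
r = √(86.5) ≈ 9.30.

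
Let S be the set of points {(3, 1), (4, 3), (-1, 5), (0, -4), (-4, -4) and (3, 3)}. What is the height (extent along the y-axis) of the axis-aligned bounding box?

9

max y = 5, min y = -4, so height = 9.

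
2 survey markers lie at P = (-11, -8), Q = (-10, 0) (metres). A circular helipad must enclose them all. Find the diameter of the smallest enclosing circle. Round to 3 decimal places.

The smallest circle enclosing two points has them as diameter endpoints.
Centre = midpoint = (-10.5, -4); r² = |PQ|²/4 = 65/4 = 16.25.
Diameter = 2r = 2√(16.25) ≈ 8.062.

8.062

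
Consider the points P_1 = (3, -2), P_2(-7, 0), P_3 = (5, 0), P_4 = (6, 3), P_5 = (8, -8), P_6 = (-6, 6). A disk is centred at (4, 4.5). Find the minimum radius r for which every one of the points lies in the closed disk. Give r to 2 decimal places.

The required radius is the distance from (4, 4.5) to the farthest point.
Squared distances: 43.25, 141.25, 21.25, 6.25, 172.25, 102.25.
Maximum is 172.25, attained at P_5.
r = √(172.25) ≈ 13.12.

13.12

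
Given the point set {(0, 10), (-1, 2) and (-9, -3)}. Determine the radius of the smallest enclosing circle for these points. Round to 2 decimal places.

7.91

Call the three points A, B, C in the order given.
Side lengths²: AB² = 65, AC² = 250, BC² = 89.
Since AC² = 250 ≥ 89 + 65 = 154, the angle opposite AC is not acute, so the smallest enclosing circle has AC as diameter.
Centre = midpoint of AC = (-4.5, 3.5), r² = 250/4 = 62.5.
r = √(62.5) ≈ 7.91.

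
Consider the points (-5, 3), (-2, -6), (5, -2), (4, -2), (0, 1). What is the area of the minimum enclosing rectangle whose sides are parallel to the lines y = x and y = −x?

82.5

In coordinates u = x + y, v = x − y the rectangle is axis-aligned; the map (x,y)→(u,v) scales areas by 2.
u-values: -2, -8, 3, 2, 1; range = 3 − (-8) = 11.
v-values: -8, 4, 7, 6, -1; range = 7 − (-8) = 15.
Area = (11 × 15) / 2 = 82.5.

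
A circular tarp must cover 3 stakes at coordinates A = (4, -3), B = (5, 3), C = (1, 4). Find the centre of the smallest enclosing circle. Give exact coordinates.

(2.5, 0.5)

Side lengths²: AB² = 37, AC² = 58, BC² = 17.
Since AC² = 58 ≥ 37 + 17 = 54, the angle opposite AC is not acute, so the smallest enclosing circle has AC as diameter.
Centre = midpoint of AC = (2.5, 0.5), r² = 58/4 = 14.5.
Centre = (2.5, 0.5).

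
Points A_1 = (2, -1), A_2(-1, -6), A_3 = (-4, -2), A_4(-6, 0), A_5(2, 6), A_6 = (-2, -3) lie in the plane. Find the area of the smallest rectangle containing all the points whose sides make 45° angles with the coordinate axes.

In coordinates u = x + y, v = x − y the rectangle is axis-aligned; the map (x,y)→(u,v) scales areas by 2.
u-values: 1, -7, -6, -6, 8, -5; range = 8 − (-7) = 15.
v-values: 3, 5, -2, -6, -4, 1; range = 5 − (-6) = 11.
Area = (15 × 11) / 2 = 82.5.

82.5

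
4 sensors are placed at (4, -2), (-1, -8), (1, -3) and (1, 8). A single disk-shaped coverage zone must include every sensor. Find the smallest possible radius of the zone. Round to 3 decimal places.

8.062

The farthest pair is (-1, -8)–(1, 8) with squared distance 260. The circle on this segment as diameter has centre (0, 0) and r² = 260/4 = 65.
Check (4, -2): distance² to centre = 20 ≤ 65, so it lies inside.
All remaining points lie in this disk, and no smaller disk contains both endpoints, so this is the minimum enclosing circle.
r = √65 ≈ 8.062.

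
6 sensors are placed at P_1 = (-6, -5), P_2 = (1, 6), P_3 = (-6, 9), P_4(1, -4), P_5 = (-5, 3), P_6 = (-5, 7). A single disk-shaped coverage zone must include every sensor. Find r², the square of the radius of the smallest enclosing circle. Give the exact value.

2725/49

The minimum enclosing circle is determined by three boundary points: P_1, P_3, P_4.
Their circumcentre is (-24/7, 2) with r² = 2725/49.
The farthest remaining point P_2 is at distance² 1745/49 ≤ 2725/49.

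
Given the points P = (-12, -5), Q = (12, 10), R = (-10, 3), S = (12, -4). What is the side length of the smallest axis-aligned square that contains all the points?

The bounding box has width 24 and height 15.
An axis-aligned square enclosing the set must have side ≥ max(width, height).
So the minimum side is max(24, 15) = 24.

24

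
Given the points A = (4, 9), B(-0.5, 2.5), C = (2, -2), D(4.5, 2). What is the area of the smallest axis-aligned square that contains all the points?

121

The bounding box has width 5 and height 11.
An axis-aligned square enclosing the set must have side ≥ max(width, height).
So the minimum side is max(5, 11) = 11.
Area = 11² = 121.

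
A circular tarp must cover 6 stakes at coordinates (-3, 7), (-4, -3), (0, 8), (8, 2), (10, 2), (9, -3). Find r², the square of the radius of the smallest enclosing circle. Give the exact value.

61.61

The minimum enclosing circle of a finite set is fixed by two of the points (as a diameter) or three (as a circumcircle).
The minimum enclosing circle is determined by three boundary points: (-3, 7), (-4, -3), (9, -3).
Their circumcentre is (2.5, 1.4) with r² = 61.61.
The farthest remaining point (10, 2) is at distance² 56.61 ≤ 61.61.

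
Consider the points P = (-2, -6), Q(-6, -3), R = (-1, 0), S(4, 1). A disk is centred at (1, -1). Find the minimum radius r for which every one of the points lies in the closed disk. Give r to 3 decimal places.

The required radius is the distance from (1, -1) to the farthest point.
Squared distances: 34, 53, 5, 13.
Maximum is 53, attained at Q.
r = √53 ≈ 7.280.

7.280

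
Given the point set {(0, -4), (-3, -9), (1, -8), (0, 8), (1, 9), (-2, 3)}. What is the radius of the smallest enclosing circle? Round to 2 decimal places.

A smallest enclosing disk is always determined by at most three of the input points on its boundary.
The farthest pair is (-3, -9)–(1, 9) with squared distance 340. The circle on this segment as diameter has centre (-1, 0) and r² = 340/4 = 85.
Check (0, -4): distance² to centre = 17 ≤ 85, so it lies inside.
All remaining points lie in this disk, and no smaller disk contains both endpoints, so this is the minimum enclosing circle.
r = √85 ≈ 9.22.

9.22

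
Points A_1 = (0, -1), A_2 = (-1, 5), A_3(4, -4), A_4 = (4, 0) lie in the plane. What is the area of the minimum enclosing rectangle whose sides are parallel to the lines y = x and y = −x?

In coordinates u = x + y, v = x − y the rectangle is axis-aligned; the map (x,y)→(u,v) scales areas by 2.
u-values: -1, 4, 0, 4; range = 4 − (-1) = 5.
v-values: 1, -6, 8, 4; range = 8 − (-6) = 14.
Area = (5 × 14) / 2 = 35.

35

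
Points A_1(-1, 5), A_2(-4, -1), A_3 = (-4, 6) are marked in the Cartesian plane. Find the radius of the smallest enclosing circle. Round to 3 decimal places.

Side lengths²: A_1A_2² = 45, A_1A_3² = 10, A_2A_3² = 49.
Since A_2A_3² = 49 < 45 + 10 = 55, the triangle is acute, so the smallest enclosing circle is the circumcircle.
Circumcentre = (-3.5, 2.5), r² = 12.5.
r = √(12.5) ≈ 3.536.

3.536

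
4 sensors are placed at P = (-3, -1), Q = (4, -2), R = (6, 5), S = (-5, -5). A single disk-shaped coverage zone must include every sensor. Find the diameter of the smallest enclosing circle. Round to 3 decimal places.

The minimum enclosing circle of a finite set is fixed by two of the points (as a diameter) or three (as a circumcircle).
The farthest pair is R–S with squared distance 221. The circle on this segment as diameter has centre (0.5, 0) and r² = 221/4 = 55.25.
Check P: distance² to centre = 13.25 ≤ 55.25, so it lies inside.
All remaining points lie in this disk, and no smaller disk contains both endpoints, so this is the minimum enclosing circle.
Diameter = 2r = 2√(55.25) ≈ 14.866.

14.866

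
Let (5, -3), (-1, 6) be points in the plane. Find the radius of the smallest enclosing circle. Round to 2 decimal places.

The smallest circle enclosing two points has them as diameter endpoints.
Centre = midpoint = (2, 1.5); r² = |(5, -3)−(-1, 6)|²/4 = 117/4 = 29.25.
r = √(29.25) ≈ 5.41.

5.41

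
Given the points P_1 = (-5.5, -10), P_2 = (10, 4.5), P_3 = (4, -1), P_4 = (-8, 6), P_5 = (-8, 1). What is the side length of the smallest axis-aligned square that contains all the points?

The bounding box has width 18 and height 16.
An axis-aligned square enclosing the set must have side ≥ max(width, height).
So the minimum side is max(18, 16) = 18.

18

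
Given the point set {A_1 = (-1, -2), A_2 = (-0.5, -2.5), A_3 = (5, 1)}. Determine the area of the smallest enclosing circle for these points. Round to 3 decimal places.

35.343

Side lengths²: A_1A_2² = 0.5, A_1A_3² = 45, A_2A_3² = 42.5.
Since A_1A_3² = 45 ≥ 42.5 + 0.5 = 43, the angle opposite A_1A_3 is not acute, so the smallest enclosing circle has A_1A_3 as diameter.
Centre = midpoint of A_1A_3 = (2, -0.5), r² = 45/4 = 11.25.
Area = π·r² = π·11.25 ≈ 35.343.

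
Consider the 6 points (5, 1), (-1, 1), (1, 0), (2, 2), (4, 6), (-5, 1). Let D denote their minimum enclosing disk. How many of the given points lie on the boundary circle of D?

3

The minimum enclosing circle is determined by three boundary points: (5, 1), (4, 6), (-5, 1).
Their circumcentre is (0, 2.6) with r² = 27.56.
The farthest remaining point (1, 0) is at distance² 7.76 ≤ 27.56.
The points at distance exactly r from the centre are (5, 1), (4, 6), (-5, 1) — 3 points.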